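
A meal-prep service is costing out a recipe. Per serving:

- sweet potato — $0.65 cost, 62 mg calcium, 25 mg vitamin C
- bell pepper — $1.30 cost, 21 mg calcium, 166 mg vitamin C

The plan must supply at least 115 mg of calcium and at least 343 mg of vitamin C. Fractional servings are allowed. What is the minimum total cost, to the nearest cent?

$3.24

For a min-cost LP with two ≥-constraints, a basic feasible solution has at most two positive variables.
sweet potato only: max(115/62, 343/25) = 13.72 servings → $8.92.
bell pepper only: max(115/21, 343/166) = 5.476 servings → $7.12.
sweet potato + bell pepper with both tight: 1.217 servings and 1.883 servings → $3.24.
The minimum over all feasible corners is $3.24.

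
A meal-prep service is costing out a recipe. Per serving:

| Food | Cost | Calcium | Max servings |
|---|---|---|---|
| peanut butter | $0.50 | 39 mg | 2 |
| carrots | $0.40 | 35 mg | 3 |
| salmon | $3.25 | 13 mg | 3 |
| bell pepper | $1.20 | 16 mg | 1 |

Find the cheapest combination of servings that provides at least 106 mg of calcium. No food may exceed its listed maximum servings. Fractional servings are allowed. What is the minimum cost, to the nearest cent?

Cost per mg of calcium: carrots $0.0114, peanut butter $0.0128, bell pepper $0.0750, salmon $0.2500.
Take 3 servings of carrots: +105.0 mg calcium for $1.20 (total $1.20, still need 1.0 mg).
Take 0.02564 servings of peanut butter: +1.0 mg calcium for $0.01 (total $1.21, still need 0.0 mg).
Filling from the cheapest source first is optimal under one linear minimum: $1.21.

$1.21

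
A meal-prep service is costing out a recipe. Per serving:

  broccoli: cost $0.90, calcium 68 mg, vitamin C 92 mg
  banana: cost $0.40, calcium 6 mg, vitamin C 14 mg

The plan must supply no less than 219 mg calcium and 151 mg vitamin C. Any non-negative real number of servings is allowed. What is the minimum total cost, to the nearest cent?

$2.90

Minimising a linear cost over {calcium ≥ 219, vitamin C ≥ 151, servings ≥ 0} — the optimum is at a vertex, using one or two foods.
broccoli only: max(219/68, 151/92) = 3.221 servings → $2.90.
banana only: max(219/6, 151/14) = 36.5 servings → $14.60.
broccoli + banana with both targets exact would need a negative amount; discard.
The minimum over all feasible corners is $2.90.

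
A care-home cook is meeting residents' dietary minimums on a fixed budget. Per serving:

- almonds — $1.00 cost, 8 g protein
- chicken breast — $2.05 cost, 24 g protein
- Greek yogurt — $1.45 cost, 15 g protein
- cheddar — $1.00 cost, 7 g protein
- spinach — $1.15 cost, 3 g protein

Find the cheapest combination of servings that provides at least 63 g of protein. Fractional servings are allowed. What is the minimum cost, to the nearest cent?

Cost per g of protein: chicken breast $0.0854, Greek yogurt $0.0967, almonds $0.1250, cheddar $0.1429, spinach $0.3833.
With no serving limits, use only chicken breast: 63 g / 24 g = 2.625 servings × $2.05 = $5.38.

$5.38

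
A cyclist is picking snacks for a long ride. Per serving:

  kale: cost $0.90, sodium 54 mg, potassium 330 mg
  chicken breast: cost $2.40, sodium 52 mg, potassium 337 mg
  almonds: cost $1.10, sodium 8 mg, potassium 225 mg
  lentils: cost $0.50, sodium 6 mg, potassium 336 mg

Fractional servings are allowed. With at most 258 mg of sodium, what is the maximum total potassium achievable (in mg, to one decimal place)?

Potassium per mg sodium: lentils 56, almonds 28.12, chicken breast 6.481, kale 6.111.
With no serving limits, spend the whole sodium allowance on lentils: 258 mg / 6 mg × 336 mg = 14448.0 mg.

14448.0 mg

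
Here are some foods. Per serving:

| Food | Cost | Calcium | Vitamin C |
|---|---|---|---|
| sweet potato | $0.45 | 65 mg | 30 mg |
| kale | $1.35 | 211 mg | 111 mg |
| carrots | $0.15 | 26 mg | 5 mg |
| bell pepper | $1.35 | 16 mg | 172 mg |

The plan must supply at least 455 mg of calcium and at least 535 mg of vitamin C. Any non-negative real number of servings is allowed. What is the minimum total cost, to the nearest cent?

This is a tiny linear program; its minimum lies at a vertex of the feasible set. List the vertices and price them.
sweet potato only: max(455/65, 535/30) = 17.83 servings → $8.03.
kale only: max(455/211, 535/111) = 4.82 servings → $6.51.
carrots only: max(455/26, 535/5) = 107 servings → $16.05.
bell pepper only: max(455/16, 535/172) = 28.44 servings → $38.39.
sweet potato + kale: intersection lies outside the first quadrant.
sweet potato + carrots: intersection lies outside the first quadrant.
sweet potato + bell pepper with both tight: 6.514 servings and 1.974 servings → $5.60.
kale + carrots with both targets exact would need a negative amount; discard.
kale + bell pepper with both tight: 2.019 servings and 1.807 servings → $5.17.
carrots + bell pepper with both tight: 15.87 servings and 2.649 servings → $5.96.
So the least-cost plan costs $5.17.

$5.17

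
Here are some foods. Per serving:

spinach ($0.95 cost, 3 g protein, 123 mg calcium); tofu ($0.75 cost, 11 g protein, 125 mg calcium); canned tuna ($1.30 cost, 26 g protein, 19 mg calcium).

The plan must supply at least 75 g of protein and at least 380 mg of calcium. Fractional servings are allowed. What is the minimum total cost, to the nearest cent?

$4.31

For a min-cost LP with two ≥-constraints, a basic feasible solution has at most two positive variables.
spinach only: max(75/3, 380/123) = 25 servings → $23.75.
tofu only: max(75/11, 380/125) = 6.818 servings → $5.11.
canned tuna only: max(75/26, 380/19) = 20 servings → $26.00.
spinach + tofu with both targets exact would need a negative amount; discard.
spinach + canned tuna with both tight: 2.692 servings and 2.574 servings → $5.90.
tofu + canned tuna with both tight: 2.78 servings and 1.708 servings → $4.31.
The minimum over all feasible corners is $4.31.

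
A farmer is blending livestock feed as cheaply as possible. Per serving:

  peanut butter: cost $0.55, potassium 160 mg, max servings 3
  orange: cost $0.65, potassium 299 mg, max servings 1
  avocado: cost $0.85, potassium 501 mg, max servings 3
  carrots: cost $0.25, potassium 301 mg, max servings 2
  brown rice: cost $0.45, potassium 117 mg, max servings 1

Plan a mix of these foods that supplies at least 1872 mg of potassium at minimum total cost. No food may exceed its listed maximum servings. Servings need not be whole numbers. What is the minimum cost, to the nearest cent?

Cost per mg of potassium: carrots $0.0008, avocado $0.0017, orange $0.0022, peanut butter $0.0034, brown rice $0.0038.
Take 2 servings of carrots: +602.0 mg potassium for $0.50 (total $0.50, still need 1270.0 mg).
Take 2.535 servings of avocado: +1270.0 mg potassium for $2.15 (total $2.65, still need 0.0 mg).
Greedy by cheapest-per-mg is optimal for a single linear constraint, so the minimum cost is $2.65.

$2.65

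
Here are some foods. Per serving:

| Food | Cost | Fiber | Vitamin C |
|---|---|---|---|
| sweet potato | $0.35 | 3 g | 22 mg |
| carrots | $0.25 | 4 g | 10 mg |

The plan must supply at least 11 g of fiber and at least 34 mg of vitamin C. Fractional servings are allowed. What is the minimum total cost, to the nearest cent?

$0.76

Minimising a linear cost over {fiber ≥ 11, vitamin C ≥ 34, servings ≥ 0} — the optimum is at a vertex, using one or two foods.
sweet potato only: max(11/3, 34/22) = 3.667 servings → $1.28.
carrots only: max(11/4, 34/10) = 3.4 servings → $0.85.
sweet potato + carrots with both tight: 0.4483 servings and 2.414 servings → $0.76.
The minimum over all feasible corners is $0.76.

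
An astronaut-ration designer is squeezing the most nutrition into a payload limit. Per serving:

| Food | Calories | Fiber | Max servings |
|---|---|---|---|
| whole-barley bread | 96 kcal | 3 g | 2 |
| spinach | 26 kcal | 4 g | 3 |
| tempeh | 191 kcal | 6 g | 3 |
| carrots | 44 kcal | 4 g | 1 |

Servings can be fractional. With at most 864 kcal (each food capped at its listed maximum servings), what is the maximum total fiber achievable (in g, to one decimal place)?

39.3 g

Fiber per kcal: spinach 0.1538, carrots 0.09091, tempeh 0.03141, whole-barley bread 0.03125.
Take 3 servings of spinach: uses 78 kcal, +12.0 g fiber (running total 12.0 g).
Take 1 serving of carrots: uses 44 kcal, +4.0 g fiber (running total 16.0 g).
Take 3 servings of tempeh: uses 573 kcal, +18.0 g fiber (running total 34.0 g).
Take 1.76 servings of whole-barley bread: uses 169 kcal, +5.3 g fiber (running total 39.3 g).
Filling greedily by fiber-per-kcal is optimal for one linear limit, giving 39.3 g.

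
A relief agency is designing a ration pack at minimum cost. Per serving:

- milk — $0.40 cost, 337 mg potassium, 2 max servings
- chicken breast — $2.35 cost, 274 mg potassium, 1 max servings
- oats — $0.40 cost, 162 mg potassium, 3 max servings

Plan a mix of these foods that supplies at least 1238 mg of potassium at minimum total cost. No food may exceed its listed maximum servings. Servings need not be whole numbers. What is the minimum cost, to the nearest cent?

Cost per mg of potassium: milk $0.0012, oats $0.0025, chicken breast $0.0086.
Take 2 servings of milk: +674.0 mg potassium for $0.80 (total $0.80, still need 564.0 mg).
Take 3 servings of oats: +486.0 mg potassium for $1.20 (total $2.00, still need 78.0 mg).
Take 0.2847 servings of chicken breast: +78.0 mg potassium for $0.67 (total $2.67, still need 0.0 mg).
Greedy by cheapest-per-mg is optimal for a single linear constraint, so the minimum cost is $2.67.

$2.67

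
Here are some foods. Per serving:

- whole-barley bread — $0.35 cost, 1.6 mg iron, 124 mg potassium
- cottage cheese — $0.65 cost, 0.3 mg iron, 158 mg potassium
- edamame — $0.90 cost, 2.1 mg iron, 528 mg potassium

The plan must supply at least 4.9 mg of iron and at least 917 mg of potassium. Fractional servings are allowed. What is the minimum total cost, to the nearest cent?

$1.72

A basic optimal solution has at most two foods positive. Try each food alone and each pair with both targets met exactly.
whole-barley bread only: max(4.9/1.6, 917/124) = 7.395 servings → $2.59.
cottage cheese only: max(4.9/0.3, 917/158) = 16.33 servings → $10.62.
edamame only: max(4.9/2.1, 917/528) = 2.333 servings → $2.10.
whole-barley bread + cottage cheese with both tight: 2.315 servings and 3.987 servings → $3.40.
whole-barley bread + edamame with both tight: 1.132 servings and 1.471 servings → $1.72.
cottage cheese + edamame: intersection lies outside the first quadrant.
The minimum over all feasible corners is $1.72.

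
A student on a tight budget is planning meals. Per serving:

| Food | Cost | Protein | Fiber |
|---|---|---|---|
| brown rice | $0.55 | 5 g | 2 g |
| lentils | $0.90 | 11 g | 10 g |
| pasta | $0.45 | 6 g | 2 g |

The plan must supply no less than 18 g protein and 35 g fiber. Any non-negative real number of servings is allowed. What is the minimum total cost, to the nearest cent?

At the optimum either one food covers both requirements or two foods hit both targets exactly; no other combination can be cheaper.
brown rice only: max(18/5, 35/2) = 17.5 servings → $9.62.
lentils only: max(18/11, 35/10) = 3.5 servings → $3.15.
pasta only: max(18/6, 35/2) = 17.5 servings → $7.88.
brown rice + lentils with both targets exact would need a negative amount; discard.
brown rice + pasta: intersection lies outside the first quadrant.
lentils + pasta: the both-tight solution has a negative serving — not a feasible corner.
Cheapest feasible corner: $3.15.

$3.15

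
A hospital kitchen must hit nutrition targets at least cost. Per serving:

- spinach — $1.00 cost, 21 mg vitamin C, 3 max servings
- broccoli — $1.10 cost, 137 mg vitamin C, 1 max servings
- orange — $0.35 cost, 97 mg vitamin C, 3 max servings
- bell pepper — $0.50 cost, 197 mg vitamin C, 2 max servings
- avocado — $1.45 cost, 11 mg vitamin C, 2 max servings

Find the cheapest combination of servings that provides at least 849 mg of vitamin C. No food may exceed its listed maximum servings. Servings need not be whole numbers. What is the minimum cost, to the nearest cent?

Cost per mg of vitamin C: bell pepper $0.0025, orange $0.0036, broccoli $0.0080, spinach $0.0476, avocado $0.1318.
Take 2 servings of bell pepper: +394.0 mg vitamin C for $1.00 (total $1.00, still need 455.0 mg).
Take 3 servings of orange: +291.0 mg vitamin C for $1.05 (total $2.05, still need 164.0 mg).
Take 1 serving of broccoli: +137.0 mg vitamin C for $1.10 (total $3.15, still need 27.0 mg).
Take 1.286 servings of spinach: +27.0 mg vitamin C for $1.29 (total $4.44, still need 0.0 mg).
Greedy by cheapest-per-mg is optimal for a single linear constraint, so the minimum cost is $4.44.

$4.44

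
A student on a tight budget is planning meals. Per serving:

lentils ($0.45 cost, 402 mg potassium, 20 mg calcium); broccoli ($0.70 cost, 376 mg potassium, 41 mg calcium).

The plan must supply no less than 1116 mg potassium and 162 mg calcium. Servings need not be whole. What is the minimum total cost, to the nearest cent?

$2.77

A basic optimal solution has at most two foods positive. Try each food alone and each pair with both targets met exactly.
lentils only: max(1116/402, 162/20) = 8.1 servings → $3.65.
broccoli only: max(1116/376, 162/41) = 3.951 servings → $2.77.
lentils + broccoli with both targets exact would need a negative amount; discard.
So the least-cost plan costs $2.77.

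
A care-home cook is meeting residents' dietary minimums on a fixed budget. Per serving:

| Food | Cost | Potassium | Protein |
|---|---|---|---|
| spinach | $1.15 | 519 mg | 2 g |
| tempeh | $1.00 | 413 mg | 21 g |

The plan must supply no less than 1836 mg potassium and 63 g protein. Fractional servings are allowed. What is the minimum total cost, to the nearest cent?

$4.31

Minimising a linear cost over {potassium ≥ 1836, protein ≥ 63, servings ≥ 0} — the optimum is at a vertex, using one or two foods.
spinach only: max(1836/519, 63/2) = 31.5 servings → $36.23.
tempeh only: max(1836/413, 63/21) = 4.446 servings → $4.45.
spinach + tempeh with both tight: 1.245 servings and 2.881 servings → $4.31.
So the least-cost plan costs $4.31.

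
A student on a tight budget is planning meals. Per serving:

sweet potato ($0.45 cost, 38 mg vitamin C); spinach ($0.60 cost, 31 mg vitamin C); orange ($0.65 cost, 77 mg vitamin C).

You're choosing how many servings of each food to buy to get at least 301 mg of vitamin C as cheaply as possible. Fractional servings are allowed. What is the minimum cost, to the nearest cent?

$2.54

Cost per mg of vitamin C: orange $0.0084, sweet potato $0.0118, spinach $0.0194.
With no serving limits, use only orange: 301 mg / 77 mg = 3.909 servings × $0.65 = $2.54.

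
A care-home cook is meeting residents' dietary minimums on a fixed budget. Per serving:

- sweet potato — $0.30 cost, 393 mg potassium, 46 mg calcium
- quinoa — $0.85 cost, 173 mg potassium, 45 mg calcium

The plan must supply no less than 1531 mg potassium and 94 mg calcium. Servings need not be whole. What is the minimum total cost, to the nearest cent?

$1.17

Minimising a linear cost over {potassium ≥ 1531, calcium ≥ 94, servings ≥ 0} — the optimum is at a vertex, using one or two foods.
sweet potato only: max(1531/393, 94/46) = 3.896 servings → $1.17.
quinoa only: max(1531/173, 94/45) = 8.85 servings → $7.52.
sweet potato + quinoa with both targets exact would need a negative amount; discard.
Cheapest feasible corner: $1.17.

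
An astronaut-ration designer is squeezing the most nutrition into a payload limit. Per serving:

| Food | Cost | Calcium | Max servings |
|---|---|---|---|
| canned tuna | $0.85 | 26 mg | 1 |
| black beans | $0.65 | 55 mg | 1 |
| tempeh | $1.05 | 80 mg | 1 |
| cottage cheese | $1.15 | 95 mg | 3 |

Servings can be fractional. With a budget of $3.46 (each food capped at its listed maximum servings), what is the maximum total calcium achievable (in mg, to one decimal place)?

Calcium per dollar: black beans 84.62, cottage cheese 82.61, tempeh 76.19, canned tuna 30.59.
Take 1 serving of black beans: spends $0.65, +55.0 mg calcium (running total 55.0 mg).
Take 2.443 servings of cottage cheese: spends $2.81, +232.1 mg calcium (running total 287.1 mg).
Filling greedily by calcium-per-dollar is optimal for one linear limit, giving 287.1 mg.

287.1 mg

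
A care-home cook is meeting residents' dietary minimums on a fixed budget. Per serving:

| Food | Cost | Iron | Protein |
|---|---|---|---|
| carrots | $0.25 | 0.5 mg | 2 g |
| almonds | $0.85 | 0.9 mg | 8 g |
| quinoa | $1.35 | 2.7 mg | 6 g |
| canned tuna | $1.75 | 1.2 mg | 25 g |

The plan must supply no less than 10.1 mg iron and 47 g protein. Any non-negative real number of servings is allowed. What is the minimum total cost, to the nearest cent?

$5.43

carrots only: max(10.1/0.5, 47/2) = 23.5 servings → $5.88.
almonds only: max(10.1/0.9, 47/8) = 11.22 servings → $9.54.
quinoa only: max(10.1/2.7, 47/6) = 7.833 servings → $10.57.
canned tuna only: max(10.1/1.2, 47/25) = 8.417 servings → $14.73.
carrots + almonds with both tight: 17.5 servings and 1.5 servings → $5.65.
carrots + quinoa: intersection lies outside the first quadrant.
carrots + canned tuna with both tight: 19.42 servings and 0.3267 servings → $5.43.
almonds + quinoa with both tight: 4.093 servings and 2.377 servings → $6.69.
almonds + canned tuna: the both-tight solution has a negative serving — not a feasible corner.
quinoa + canned tuna with both tight: 3.252 servings and 1.1 servings → $6.31.
The minimum over all feasible corners is $5.43.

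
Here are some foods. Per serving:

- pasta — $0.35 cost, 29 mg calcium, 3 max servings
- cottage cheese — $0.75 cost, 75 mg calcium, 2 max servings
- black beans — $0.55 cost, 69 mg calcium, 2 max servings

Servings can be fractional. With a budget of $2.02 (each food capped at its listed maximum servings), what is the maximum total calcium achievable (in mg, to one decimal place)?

230.0 mg

Calcium per dollar: black beans 125.5, cottage cheese 100, pasta 82.86.
Take 2 servings of black beans: spends $1.10, +138.0 mg calcium (running total 138.0 mg).
Take 1.227 servings of cottage cheese: spends $0.92, +92.0 mg calcium (running total 230.0 mg).
Greedy by best ratio exhausts the cost allowance optimally: 230.0 mg.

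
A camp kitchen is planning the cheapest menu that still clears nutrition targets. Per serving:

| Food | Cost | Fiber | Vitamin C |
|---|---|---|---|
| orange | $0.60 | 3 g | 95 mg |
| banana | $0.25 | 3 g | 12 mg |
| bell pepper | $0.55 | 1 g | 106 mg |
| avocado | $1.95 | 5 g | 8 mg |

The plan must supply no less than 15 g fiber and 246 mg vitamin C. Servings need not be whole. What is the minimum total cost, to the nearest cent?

$2.03

This is a tiny linear program; its minimum lies at a vertex of the feasible set. List the vertices and price them.
orange only: max(15/3, 246/95) = 5 servings → $3.00.
banana only: max(15/3, 246/12) = 20.5 servings → $5.12.
bell pepper only: max(15/1, 246/106) = 15 servings → $8.25.
avocado only: max(15/5, 246/8) = 30.75 servings → $59.96.
orange + banana with both tight: 2.241 servings and 2.759 servings → $2.03.
orange + bell pepper with both targets exact would need a negative amount; discard.
orange + avocado with both tight: 2.461 servings and 1.523 servings → $4.45.
banana + bell pepper with both tight: 4.392 servings and 1.824 servings → $2.10.
banana + avocado with both targets exact would need a negative amount; discard.
bell pepper + avocado with both tight: 2.126 servings and 2.575 servings → $6.19.
So the least-cost plan costs $2.03.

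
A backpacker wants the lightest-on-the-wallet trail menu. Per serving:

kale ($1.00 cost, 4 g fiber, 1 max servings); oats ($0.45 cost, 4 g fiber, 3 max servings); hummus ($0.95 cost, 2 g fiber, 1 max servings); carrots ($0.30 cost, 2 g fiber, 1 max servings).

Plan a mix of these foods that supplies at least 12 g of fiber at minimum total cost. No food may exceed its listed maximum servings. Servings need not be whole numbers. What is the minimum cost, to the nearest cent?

Cost per g of fiber: oats $0.1125, carrots $0.1500, kale $0.2500, hummus $0.4750.
Take 3 servings of oats: +12.0 g fiber for $1.35 (total $1.35, still need 0.0 g).
Greedy by cheapest-per-g is optimal for a single linear constraint, so the minimum cost is $1.35.

$1.35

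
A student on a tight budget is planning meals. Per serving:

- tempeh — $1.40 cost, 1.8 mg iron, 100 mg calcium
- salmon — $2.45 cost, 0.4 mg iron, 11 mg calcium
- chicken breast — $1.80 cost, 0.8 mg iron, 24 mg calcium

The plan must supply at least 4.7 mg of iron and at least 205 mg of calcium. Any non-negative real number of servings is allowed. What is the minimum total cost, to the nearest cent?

$3.66

tempeh only: max(4.7/1.8, 205/100) = 2.611 servings → $3.66.
salmon only: max(4.7/0.4, 205/11) = 18.64 servings → $45.66.
chicken breast only: max(4.7/0.8, 205/24) = 8.542 servings → $15.38.
tempeh + salmon with both tight: 1.5 servings and 5 servings → $14.35.
tempeh + chicken breast with both tight: 1.391 servings and 2.745 servings → $6.89.
salmon + chicken breast: the both-tight solution has a negative serving — not a feasible corner.
The minimum over all feasible corners is $3.66.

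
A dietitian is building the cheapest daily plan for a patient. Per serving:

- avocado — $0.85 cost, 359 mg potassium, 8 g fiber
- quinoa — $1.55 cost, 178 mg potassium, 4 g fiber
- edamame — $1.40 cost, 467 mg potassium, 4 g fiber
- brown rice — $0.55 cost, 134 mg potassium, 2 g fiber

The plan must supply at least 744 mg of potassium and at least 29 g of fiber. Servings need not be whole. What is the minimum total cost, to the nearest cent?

The cheapest plan sits at a corner of the feasible region — with two constraints it uses at most two foods.
avocado only: max(744/359, 29/8) = 3.625 servings → $3.08.
quinoa only: max(744/178, 29/4) = 7.25 servings → $11.24.
edamame only: max(744/467, 29/4) = 7.25 servings → $10.15.
brown rice only: max(744/134, 29/2) = 14.5 servings → $7.97.
avocado + quinoa: intersection lies outside the first quadrant.
avocado + edamame with both targets exact would need a negative amount; discard.
avocado + brown rice: intersection lies outside the first quadrant.
quinoa + edamame: the both-tight solution has a negative serving — not a feasible corner.
quinoa + brown rice: intersection lies outside the first quadrant.
edamame + brown rice with both targets exact would need a negative amount; discard.
Cheapest feasible corner: $3.08.

$3.08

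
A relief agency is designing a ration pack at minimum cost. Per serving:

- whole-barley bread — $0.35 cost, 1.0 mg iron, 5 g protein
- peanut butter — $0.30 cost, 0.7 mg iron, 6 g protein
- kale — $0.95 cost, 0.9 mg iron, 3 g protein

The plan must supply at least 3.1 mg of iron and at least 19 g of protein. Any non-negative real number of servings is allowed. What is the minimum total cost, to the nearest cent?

Minimising a linear cost over {iron ≥ 3.1, protein ≥ 19, servings ≥ 0} — the optimum is at a vertex, using one or two foods.
whole-barley bread only: max(3.1/1.0, 19/5) = 3.8 servings → $1.33.
peanut butter only: max(3.1/0.7, 19/6) = 4.429 servings → $1.33.
kale only: max(3.1/0.9, 19/3) = 6.333 servings → $6.02.
whole-barley bread + peanut butter with both tight: 2.12 servings and 1.4 servings → $1.16.
whole-barley bread + kale with both targets exact would need a negative amount; discard.
peanut butter + kale with both tight: 2.364 servings and 1.606 servings → $2.23.
So the least-cost plan costs $1.16.

$1.16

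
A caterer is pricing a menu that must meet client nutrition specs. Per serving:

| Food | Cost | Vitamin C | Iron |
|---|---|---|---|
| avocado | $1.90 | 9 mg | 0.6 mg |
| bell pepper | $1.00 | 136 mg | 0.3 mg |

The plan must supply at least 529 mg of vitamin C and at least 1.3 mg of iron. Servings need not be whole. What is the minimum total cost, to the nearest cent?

$4.31

The cheapest plan sits at a corner of the feasible region — with two constraints it uses at most two foods.
avocado only: max(529/9, 1.3/0.6) = 58.78 servings → $111.68.
bell pepper only: max(529/136, 1.3/0.3) = 4.333 servings → $4.33.
avocado + bell pepper with both tight: 0.2294 servings and 3.875 servings → $4.31.
Cheapest feasible corner: $4.31.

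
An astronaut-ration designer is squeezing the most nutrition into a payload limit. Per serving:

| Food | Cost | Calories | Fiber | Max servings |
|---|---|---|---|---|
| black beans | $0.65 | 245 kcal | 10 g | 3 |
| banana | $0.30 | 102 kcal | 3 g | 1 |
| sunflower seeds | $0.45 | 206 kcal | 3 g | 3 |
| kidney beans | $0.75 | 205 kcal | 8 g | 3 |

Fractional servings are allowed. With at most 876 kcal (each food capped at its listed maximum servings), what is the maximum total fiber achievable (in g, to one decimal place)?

Fiber per kcal: black beans 0.04082, kidney beans 0.03902, banana 0.02941, sunflower seeds 0.01456.
Take 3 servings of black beans: uses 735 kcal, +30.0 g fiber (running total 30.0 g).
Take 0.6878 servings of kidney beans: uses 141 kcal, +5.5 g fiber (running total 35.5 g).
Filling greedily by fiber-per-kcal is optimal for one linear limit, giving 35.5 g.

35.5 g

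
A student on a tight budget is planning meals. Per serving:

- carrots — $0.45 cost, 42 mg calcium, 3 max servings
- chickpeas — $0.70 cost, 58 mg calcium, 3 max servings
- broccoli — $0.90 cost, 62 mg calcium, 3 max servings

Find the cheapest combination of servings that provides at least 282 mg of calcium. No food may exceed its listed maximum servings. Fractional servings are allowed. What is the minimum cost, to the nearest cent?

Cost per mg of calcium: carrots $0.0107, chickpeas $0.0121, broccoli $0.0145.
Take 3 servings of carrots: +126.0 mg calcium for $1.35 (total $1.35, still need 156.0 mg).
Take 2.69 servings of chickpeas: +156.0 mg calcium for $1.88 (total $3.23, still need 0.0 mg).
Filling from the cheapest source first is optimal under one linear minimum: $3.23.

$3.23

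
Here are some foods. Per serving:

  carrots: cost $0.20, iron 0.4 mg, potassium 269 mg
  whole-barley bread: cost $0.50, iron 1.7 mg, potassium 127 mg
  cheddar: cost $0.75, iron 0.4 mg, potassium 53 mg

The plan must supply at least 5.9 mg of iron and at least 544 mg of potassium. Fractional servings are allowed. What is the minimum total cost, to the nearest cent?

$1.77

This is a tiny linear program; its minimum lies at a vertex of the feasible set. List the vertices and price them.
carrots only: max(5.9/0.4, 544/269) = 14.75 servings → $2.95.
whole-barley bread only: max(5.9/1.7, 544/127) = 4.283 servings → $2.14.
cheddar only: max(5.9/0.4, 544/53) = 14.75 servings → $11.06.
carrots + whole-barley bread with both tight: 0.4317 servings and 3.369 servings → $1.77.
carrots + cheddar: intersection lies outside the first quadrant.
whole-barley bread + cheddar with both tight: 2.42 servings and 4.466 servings → $4.56.
The minimum over all feasible corners is $1.77.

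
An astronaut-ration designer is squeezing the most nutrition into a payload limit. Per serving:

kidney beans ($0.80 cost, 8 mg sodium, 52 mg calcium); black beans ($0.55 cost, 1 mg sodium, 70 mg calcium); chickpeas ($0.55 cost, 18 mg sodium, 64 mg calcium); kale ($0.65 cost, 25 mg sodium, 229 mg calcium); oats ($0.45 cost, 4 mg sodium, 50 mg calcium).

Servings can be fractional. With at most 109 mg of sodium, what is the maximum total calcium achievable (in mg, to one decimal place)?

Calcium per mg sodium: black beans 70, oats 12.5, kale 9.16, kidney beans 6.5, chickpeas 3.556.
With no serving limits, spend the whole sodium allowance on black beans: 109 mg / 1 mg × 70 mg = 7630.0 mg.

7630.0 mg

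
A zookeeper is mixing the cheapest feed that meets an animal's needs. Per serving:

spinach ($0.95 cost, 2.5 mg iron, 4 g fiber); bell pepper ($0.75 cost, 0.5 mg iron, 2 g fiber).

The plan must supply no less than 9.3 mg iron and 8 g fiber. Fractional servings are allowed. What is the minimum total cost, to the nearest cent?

Compare the cost at each extreme point of the feasible region.
spinach only: max(9.3/2.5, 8/4) = 3.72 servings → $3.53.
bell pepper only: max(9.3/0.5, 8/2) = 18.6 servings → $13.95.
spinach + bell pepper: the both-tight solution has a negative serving — not a feasible corner.
The minimum over all feasible corners is $3.53.

$3.53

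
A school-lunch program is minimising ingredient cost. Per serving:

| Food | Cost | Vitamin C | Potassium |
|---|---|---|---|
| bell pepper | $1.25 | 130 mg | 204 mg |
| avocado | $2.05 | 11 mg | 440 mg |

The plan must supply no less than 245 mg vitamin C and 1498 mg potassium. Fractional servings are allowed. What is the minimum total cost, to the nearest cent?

$7.48

The cheapest plan sits at a corner of the feasible region — with two constraints it uses at most two foods.
bell pepper only: max(245/130, 1498/204) = 7.343 servings → $9.18.
avocado only: max(245/11, 1498/440) = 22.27 servings → $45.66.
bell pepper + avocado with both tight: 1.662 servings and 2.634 servings → $7.48.
Cheapest feasible corner: $7.48.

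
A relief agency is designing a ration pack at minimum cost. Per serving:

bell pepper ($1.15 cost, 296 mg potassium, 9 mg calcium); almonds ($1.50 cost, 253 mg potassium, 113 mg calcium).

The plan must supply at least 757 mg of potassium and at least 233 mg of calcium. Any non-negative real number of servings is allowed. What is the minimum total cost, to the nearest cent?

$3.97

The cheapest plan sits at a corner of the feasible region — with two constraints it uses at most two foods.
bell pepper only: max(757/296, 233/9) = 25.89 servings → $29.77.
almonds only: max(757/253, 233/113) = 2.992 servings → $4.49.
bell pepper + almonds with both tight: 0.8531 servings and 1.994 servings → $3.97.
Cheapest feasible corner: $3.97.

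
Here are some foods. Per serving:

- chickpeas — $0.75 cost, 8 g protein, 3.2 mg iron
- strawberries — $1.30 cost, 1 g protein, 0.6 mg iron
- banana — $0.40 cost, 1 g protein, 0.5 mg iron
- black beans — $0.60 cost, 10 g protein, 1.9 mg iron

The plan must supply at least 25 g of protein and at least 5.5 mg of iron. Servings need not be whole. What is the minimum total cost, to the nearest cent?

$1.62

A basic optimal solution has at most two foods positive. Try each food alone and each pair with both targets met exactly.
chickpeas only: max(25/8, 5.5/3.2) = 3.125 servings → $2.34.
strawberries only: max(25/1, 5.5/0.6) = 25 servings → $32.50.
banana only: max(25/1, 5.5/0.5) = 25 servings → $10.00.
black beans only: max(25/10, 5.5/1.9) = 2.895 servings → $1.74.
chickpeas + strawberries: intersection lies outside the first quadrant.
chickpeas + banana: intersection lies outside the first quadrant.
chickpeas + black beans with both tight: 0.4464 servings and 2.143 servings → $1.62.
strawberries + banana: the both-tight solution has a negative serving — not a feasible corner.
strawberries + black beans with both tight: 1.829 servings and 2.317 servings → $3.77.
banana + black beans with both tight: 2.419 servings and 2.258 servings → $2.32.
The minimum over all feasible corners is $1.62.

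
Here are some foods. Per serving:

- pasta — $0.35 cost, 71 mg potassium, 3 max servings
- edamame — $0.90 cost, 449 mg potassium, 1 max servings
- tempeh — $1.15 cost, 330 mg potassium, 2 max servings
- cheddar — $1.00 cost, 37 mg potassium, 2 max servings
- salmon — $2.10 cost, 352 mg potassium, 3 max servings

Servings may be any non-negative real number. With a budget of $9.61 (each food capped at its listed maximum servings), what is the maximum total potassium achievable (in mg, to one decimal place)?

Potassium per dollar: edamame 498.9, tempeh 287, pasta 202.9, salmon 167.6, cheddar 37.
Take 1 serving of edamame: spends $0.90, +449.0 mg potassium (running total 449.0 mg).
Take 2 servings of tempeh: spends $2.30, +660.0 mg potassium (running total 1109.0 mg).
Take 3 servings of pasta: spends $1.05, +213.0 mg potassium (running total 1322.0 mg).
Take 2.552 servings of salmon: spends $5.36, +898.4 mg potassium (running total 2220.4 mg).
Filling greedily by potassium-per-dollar is optimal for one linear limit, giving 2220.4 mg.

2220.4 mg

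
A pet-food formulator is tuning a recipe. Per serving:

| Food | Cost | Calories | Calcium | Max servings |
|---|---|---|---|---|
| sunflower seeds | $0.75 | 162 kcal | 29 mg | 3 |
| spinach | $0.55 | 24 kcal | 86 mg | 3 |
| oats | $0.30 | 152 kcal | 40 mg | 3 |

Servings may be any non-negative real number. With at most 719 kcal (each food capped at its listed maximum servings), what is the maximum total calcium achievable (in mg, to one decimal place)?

Calcium per kcal: spinach 3.583, oats 0.2632, sunflower seeds 0.179.
Take 3 servings of spinach: uses 72 kcal, +258.0 mg calcium (running total 258.0 mg).
Take 3 servings of oats: uses 456 kcal, +120.0 mg calcium (running total 378.0 mg).
Take 1.179 servings of sunflower seeds: uses 191 kcal, +34.2 mg calcium (running total 412.2 mg).
Greedy by best ratio exhausts the calories allowance optimally: 412.2 mg.

412.2 mg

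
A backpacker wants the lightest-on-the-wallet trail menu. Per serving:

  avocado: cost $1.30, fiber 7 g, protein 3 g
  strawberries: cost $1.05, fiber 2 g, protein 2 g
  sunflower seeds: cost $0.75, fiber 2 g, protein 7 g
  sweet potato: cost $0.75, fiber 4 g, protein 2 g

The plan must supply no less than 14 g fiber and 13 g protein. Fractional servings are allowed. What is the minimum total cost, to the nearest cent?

An LP optimum is at a vertex; with two nutrient constraints at most two foods are used. Check each candidate.
avocado only: max(14/7, 13/3) = 4.333 servings → $5.63.
strawberries only: max(14/2, 13/2) = 7 servings → $7.35.
sunflower seeds only: max(14/2, 13/7) = 7 servings → $5.25.
sweet potato only: max(14/4, 13/2) = 6.5 servings → $4.88.
avocado + strawberries with both tight: 0.25 servings and 6.125 servings → $6.76.
avocado + sunflower seeds with both tight: 1.674 servings and 1.14 servings → $3.03.
avocado + sweet potato with both targets exact would need a negative amount; discard.
strawberries + sunflower seeds: the both-tight solution has a negative serving — not a feasible corner.
strawberries + sweet potato with both tight: 6 servings and 0.5 servings → $6.67.
sunflower seeds + sweet potato with both tight: 1 serving and 3 servings → $3.00.
So the least-cost plan costs $3.00.

$3.00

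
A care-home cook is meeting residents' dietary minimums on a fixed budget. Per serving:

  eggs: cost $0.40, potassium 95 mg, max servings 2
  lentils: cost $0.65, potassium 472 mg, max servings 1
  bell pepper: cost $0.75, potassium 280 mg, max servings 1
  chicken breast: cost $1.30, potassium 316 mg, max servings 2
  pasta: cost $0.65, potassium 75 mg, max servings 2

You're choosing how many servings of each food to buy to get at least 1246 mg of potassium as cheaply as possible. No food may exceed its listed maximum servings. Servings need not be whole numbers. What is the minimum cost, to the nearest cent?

$3.43

Cost per mg of potassium: lentils $0.0014, bell pepper $0.0027, chicken breast $0.0041, eggs $0.0042, pasta $0.0087.
Take 1 serving of lentils: +472.0 mg potassium for $0.65 (total $0.65, still need 774.0 mg).
Take 1 serving of bell pepper: +280.0 mg potassium for $0.75 (total $1.40, still need 494.0 mg).
Take 1.563 servings of chicken breast: +494.0 mg potassium for $2.03 (total $3.43, still need 0.0 mg).
Greedy by cheapest-per-mg is optimal for a single linear constraint, so the minimum cost is $3.43.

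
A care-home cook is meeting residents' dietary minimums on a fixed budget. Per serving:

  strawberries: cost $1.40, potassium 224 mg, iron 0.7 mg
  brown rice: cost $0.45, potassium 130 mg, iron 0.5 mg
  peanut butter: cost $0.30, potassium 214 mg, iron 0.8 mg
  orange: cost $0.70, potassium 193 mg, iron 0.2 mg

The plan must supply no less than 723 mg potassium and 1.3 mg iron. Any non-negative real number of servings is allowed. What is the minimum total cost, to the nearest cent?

Minimising a linear cost over {potassium ≥ 723, iron ≥ 1.3, servings ≥ 0} — the optimum is at a vertex, using one or two foods.
strawberries only: max(723/224, 1.3/0.7) = 3.228 servings → $4.52.
brown rice only: max(723/130, 1.3/0.5) = 5.562 servings → $2.50.
peanut butter only: max(723/214, 1.3/0.8) = 3.379 servings → $1.01.
orange only: max(723/193, 1.3/0.2) = 6.5 servings → $4.55.
strawberries + brown rice with both targets exact would need a negative amount; discard.
strawberries + peanut butter: the both-tight solution has a negative serving — not a feasible corner.
strawberries + orange with both tight: 1.177 servings and 2.38 servings → $3.31.
brown rice + peanut butter: intersection lies outside the first quadrant.
brown rice + orange with both tight: 1.508 servings and 2.73 servings → $2.59.
peanut butter + orange with both tight: 0.9525 servings and 2.69 servings → $2.17.
The minimum over all feasible corners is $1.01.

$1.01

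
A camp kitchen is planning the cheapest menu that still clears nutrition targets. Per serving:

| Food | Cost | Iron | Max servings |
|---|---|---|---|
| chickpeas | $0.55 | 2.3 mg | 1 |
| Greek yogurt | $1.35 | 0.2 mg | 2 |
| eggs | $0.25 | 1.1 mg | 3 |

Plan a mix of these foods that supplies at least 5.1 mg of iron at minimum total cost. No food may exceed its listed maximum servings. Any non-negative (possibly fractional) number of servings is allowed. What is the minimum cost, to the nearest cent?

$1.18

Cost per mg of iron: eggs $0.2273, chickpeas $0.2391, Greek yogurt $6.7500.
Take 3 servings of eggs: +3.3 mg iron for $0.75 (total $0.75, still need 1.8 mg).
Take 0.7826 servings of chickpeas: +1.8 mg iron for $0.43 (total $1.18, still need 0.0 mg).
Filling from the cheapest source first is optimal under one linear minimum: $1.18.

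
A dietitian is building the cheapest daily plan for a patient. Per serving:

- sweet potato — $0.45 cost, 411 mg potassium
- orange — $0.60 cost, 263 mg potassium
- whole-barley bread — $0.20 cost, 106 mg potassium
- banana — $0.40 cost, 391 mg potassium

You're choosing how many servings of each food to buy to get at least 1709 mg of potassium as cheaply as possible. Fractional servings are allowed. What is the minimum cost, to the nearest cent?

$1.75

Cost per mg of potassium: banana $0.0010, sweet potato $0.0011, whole-barley bread $0.0019, orange $0.0023.
With no serving limits, use only banana: 1709 mg / 391 mg = 4.371 servings × $0.40 = $1.75.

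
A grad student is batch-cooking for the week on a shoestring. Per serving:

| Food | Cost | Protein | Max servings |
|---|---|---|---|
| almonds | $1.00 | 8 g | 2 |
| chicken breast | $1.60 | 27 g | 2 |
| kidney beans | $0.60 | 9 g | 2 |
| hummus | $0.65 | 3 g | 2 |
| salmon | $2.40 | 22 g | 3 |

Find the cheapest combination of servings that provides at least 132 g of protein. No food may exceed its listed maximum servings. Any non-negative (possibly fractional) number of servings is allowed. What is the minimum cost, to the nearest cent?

Cost per g of protein: chicken breast $0.0593, kidney beans $0.0667, salmon $0.1091, almonds $0.1250, hummus $0.2167.
Take 2 servings of chicken breast: +54.0 g protein for $3.20 (total $3.20, still need 78.0 g).
Take 2 servings of kidney beans: +18.0 g protein for $1.20 (total $4.40, still need 60.0 g).
Take 2.727 servings of salmon: +60.0 g protein for $6.55 (total $10.95, still need 0.0 g).
Filling from the cheapest source first is optimal under one linear minimum: $10.95.

$10.95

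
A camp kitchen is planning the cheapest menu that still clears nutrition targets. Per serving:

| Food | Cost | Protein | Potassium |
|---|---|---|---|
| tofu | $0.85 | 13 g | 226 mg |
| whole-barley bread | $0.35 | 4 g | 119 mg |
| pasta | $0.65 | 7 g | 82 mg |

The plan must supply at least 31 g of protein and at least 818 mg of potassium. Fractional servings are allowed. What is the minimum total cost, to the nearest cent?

tofu only: max(31/13, 818/226) = 3.619 servings → $3.08.
whole-barley bread only: max(31/4, 818/119) = 7.75 servings → $2.71.
pasta only: max(31/7, 818/82) = 9.976 servings → $6.48.
tofu + whole-barley bread with both tight: 0.6485 servings and 5.642 servings → $2.53.
tofu + pasta: intersection lies outside the first quadrant.
whole-barley bread + pasta with both tight: 6.305 servings and 0.8257 servings → $2.74.
The minimum over all feasible corners is $2.53.

$2.53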